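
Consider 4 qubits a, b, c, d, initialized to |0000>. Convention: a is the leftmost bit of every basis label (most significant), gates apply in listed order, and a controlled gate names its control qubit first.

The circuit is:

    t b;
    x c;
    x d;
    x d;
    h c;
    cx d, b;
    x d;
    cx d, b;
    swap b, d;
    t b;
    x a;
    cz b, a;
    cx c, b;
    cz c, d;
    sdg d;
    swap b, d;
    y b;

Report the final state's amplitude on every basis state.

The resulting statevector has amplitude sqrt(2)*exp(I*pi/4)/2 on |1001>, sqrt(2)*exp(I*pi/4)/2 on |1010>, and 0 on every other basis state. Key observation: steps 3-4 multiply out to the identity, so the circuit reduces to the remaining gates.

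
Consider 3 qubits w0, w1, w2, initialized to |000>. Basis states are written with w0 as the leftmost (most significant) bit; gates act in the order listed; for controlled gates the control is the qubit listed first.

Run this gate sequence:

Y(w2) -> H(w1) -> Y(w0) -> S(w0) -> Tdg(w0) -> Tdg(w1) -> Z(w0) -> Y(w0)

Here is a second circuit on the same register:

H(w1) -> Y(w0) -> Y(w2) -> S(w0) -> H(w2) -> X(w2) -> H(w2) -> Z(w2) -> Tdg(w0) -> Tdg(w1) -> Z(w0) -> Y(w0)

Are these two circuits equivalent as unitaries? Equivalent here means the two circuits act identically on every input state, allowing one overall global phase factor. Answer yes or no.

Yes, they are equivalent — the unitaries differ by at most a global phase.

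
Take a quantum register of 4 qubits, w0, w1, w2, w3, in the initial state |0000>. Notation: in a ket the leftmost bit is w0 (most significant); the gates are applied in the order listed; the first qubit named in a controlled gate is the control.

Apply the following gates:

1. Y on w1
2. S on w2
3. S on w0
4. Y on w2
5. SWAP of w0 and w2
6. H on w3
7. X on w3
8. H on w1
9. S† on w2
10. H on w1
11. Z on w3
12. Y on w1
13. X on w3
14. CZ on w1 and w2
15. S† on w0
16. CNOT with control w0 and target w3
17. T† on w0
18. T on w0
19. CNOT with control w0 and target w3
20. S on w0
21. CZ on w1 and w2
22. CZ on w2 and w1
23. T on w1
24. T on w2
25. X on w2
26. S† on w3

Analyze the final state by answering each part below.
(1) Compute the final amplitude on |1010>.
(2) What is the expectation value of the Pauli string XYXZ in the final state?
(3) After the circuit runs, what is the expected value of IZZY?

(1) The final state's coefficient on |1010> equals -sqrt(2)*I/2. Key observation: the block from step 14 through step 21 cancels to the identity and can be dropped.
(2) The expectation value of XYXZ is 0.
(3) In the final state, IZZY has expectation -1.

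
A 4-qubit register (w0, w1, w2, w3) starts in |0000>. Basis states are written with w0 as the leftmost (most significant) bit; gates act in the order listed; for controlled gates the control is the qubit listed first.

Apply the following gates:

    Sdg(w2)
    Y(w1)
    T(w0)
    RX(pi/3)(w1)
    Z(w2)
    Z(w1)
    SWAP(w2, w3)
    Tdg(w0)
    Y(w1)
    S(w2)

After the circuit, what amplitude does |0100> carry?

The final state's coefficient on |0100> equals I/2.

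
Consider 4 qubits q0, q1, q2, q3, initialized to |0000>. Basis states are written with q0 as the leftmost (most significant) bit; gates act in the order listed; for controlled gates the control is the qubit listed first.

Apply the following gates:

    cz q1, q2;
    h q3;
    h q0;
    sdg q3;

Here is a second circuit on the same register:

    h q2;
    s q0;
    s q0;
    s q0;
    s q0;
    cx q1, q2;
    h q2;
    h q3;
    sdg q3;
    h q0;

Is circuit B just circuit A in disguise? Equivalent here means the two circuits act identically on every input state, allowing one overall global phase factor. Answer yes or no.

Yes — the two circuits implement the same unitary up to a global phase.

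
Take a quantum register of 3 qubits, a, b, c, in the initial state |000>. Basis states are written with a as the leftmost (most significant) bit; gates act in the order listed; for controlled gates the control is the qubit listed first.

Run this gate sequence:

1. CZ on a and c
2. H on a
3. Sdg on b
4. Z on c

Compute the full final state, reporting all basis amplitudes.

The resulting statevector has amplitude sqrt(2)/2 on |000>, sqrt(2)/2 on |100>, and 0 on every other basis state.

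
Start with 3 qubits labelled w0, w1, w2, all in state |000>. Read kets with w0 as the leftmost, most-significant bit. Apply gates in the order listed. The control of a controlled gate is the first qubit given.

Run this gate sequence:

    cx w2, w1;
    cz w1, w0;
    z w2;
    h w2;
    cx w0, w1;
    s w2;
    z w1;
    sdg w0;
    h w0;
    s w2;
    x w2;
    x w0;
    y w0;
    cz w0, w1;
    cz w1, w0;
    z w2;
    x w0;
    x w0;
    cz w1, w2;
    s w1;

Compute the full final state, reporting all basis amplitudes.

After the circuit, the state carries amplitude I/2 on |000>, I/2 on |001>, 0 on |010>, 0 on |011>, -I/2 on |100>, -I/2 on |101>, 0 on |110>, 0 on |111>.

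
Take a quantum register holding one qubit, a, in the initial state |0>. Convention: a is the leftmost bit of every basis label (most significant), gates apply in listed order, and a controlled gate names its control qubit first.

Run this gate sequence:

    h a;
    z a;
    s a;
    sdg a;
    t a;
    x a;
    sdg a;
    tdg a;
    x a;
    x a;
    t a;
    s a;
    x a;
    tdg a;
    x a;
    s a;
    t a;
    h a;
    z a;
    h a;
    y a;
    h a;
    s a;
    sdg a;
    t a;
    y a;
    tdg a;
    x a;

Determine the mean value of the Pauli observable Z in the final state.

The observable Z averages to -sqrt(2)/2. Key observation: steps 6-13 multiply out to the identity, so the circuit reduces to the remaining gates.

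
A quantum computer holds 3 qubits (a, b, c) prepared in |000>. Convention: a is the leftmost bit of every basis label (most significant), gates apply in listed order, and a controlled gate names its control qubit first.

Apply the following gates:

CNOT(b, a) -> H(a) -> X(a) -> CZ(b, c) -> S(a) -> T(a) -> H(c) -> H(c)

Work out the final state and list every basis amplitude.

The resulting statevector has amplitude sqrt(2)/2 on |000>, sqrt(2)*exp(3*I*pi/4)/2 on |100>, and 0 on every other basis state. Key observation: steps 7-8 multiply out to the identity, so the circuit reduces to the remaining gates.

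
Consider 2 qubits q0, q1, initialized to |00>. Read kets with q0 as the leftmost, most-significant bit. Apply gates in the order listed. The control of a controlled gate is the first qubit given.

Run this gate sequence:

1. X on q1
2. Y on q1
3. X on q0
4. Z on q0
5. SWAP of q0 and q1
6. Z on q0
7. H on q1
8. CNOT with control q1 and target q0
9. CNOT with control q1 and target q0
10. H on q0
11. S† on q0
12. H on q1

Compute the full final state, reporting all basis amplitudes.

The final amplitudes are 0 on |00>, sqrt(2)*I/2 on |01>, 0 on |10>, sqrt(2)/2 on |11>.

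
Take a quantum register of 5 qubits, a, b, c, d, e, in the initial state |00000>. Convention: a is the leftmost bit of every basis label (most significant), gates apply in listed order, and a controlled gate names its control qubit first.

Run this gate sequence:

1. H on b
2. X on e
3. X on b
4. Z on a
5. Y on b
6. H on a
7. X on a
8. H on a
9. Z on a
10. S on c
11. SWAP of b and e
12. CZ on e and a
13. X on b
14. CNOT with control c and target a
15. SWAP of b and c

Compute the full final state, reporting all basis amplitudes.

The resulting statevector has amplitude -sqrt(2)*I/2 on |00000>, sqrt(2)*I/2 on |00001>, and 0 on every other basis state. Key observation: the block from step 6 through step 9 cancels to the identity and can be dropped.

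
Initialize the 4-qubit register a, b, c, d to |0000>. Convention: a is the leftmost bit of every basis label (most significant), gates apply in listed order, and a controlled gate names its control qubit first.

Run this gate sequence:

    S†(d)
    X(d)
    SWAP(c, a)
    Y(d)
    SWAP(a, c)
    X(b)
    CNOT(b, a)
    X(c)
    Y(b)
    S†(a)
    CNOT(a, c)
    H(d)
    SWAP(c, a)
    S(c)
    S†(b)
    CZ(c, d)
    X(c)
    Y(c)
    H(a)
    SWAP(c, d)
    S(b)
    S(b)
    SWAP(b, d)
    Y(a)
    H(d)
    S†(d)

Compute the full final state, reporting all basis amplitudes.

After the circuit, the state carries amplitude 0 on |0000>, 0 on |0001>, 0 on |0010>, 0 on |0011>, -sqrt(2)/4 on |0100>, sqrt(2)*I/4 on |0101>, sqrt(2)/4 on |0110>, -sqrt(2)*I/4 on |0111>, 0 on |1000>, 0 on |1001>, 0 on |1010>, 0 on |1011>, sqrt(2)/4 on |1100>, -sqrt(2)*I/4 on |1101>, -sqrt(2)/4 on |1110>, sqrt(2)*I/4 on |1111>.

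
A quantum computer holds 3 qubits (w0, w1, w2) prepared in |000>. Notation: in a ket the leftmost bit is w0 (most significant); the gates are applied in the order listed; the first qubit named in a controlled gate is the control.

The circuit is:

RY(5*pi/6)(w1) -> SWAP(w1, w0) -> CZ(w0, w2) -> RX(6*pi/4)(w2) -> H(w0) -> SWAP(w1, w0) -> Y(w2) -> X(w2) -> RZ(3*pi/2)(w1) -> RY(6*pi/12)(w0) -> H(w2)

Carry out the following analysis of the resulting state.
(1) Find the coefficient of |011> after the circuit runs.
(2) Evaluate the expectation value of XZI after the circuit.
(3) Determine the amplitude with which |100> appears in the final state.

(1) |011> carries amplitude sqrt(2)*(-1 - I)*exp(I*pi/4)/8 in the final state.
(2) The observable XZI averages to 1/2.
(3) The final state's coefficient on |100> equals sqrt(6)*(1 + I)*exp(I*pi/4)/8.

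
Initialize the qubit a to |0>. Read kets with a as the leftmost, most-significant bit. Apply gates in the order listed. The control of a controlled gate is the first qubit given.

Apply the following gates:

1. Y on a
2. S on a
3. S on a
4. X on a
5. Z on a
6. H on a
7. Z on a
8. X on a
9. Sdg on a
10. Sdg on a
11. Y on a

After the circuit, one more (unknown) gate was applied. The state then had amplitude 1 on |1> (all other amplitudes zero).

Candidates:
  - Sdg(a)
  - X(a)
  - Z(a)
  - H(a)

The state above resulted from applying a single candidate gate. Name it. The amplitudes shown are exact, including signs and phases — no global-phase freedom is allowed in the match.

It was H(a) that produced the state shown.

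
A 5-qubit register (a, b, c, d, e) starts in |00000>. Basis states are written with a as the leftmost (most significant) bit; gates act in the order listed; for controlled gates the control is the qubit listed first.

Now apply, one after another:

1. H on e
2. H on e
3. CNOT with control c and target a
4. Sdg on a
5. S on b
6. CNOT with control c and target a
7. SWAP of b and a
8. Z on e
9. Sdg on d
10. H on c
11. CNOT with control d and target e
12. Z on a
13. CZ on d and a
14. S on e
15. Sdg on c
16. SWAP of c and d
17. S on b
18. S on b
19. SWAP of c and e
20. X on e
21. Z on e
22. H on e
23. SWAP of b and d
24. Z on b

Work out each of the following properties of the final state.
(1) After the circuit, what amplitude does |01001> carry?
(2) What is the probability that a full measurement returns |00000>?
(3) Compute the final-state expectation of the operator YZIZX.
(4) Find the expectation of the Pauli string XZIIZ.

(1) |01001> carries amplitude I/2 in the final state.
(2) A full measurement returns |00000> with probability 1/4.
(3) The expectation value of YZIZX is 0.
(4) The expectation value of XZIIZ is 0.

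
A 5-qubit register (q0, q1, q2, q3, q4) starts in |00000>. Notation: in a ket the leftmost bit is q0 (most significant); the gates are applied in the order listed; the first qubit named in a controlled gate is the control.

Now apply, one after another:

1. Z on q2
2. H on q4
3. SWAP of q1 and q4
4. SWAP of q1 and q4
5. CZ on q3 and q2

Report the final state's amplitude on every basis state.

After the circuit, the state carries amplitude sqrt(2)/2 on |00000>, sqrt(2)/2 on |00001>, and 0 on every other basis state. Key observation: gates 3-4 undo each other exactly, leaving only the rest of the circuit to track.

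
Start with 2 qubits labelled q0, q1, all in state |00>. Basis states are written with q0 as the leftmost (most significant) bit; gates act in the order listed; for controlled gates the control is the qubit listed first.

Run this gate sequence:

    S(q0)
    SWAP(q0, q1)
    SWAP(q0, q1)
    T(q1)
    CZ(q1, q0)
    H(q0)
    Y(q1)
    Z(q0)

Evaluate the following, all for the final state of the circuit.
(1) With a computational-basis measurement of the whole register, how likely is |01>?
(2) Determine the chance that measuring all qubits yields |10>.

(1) A full measurement returns |01> with probability 1/2.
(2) Outcome |10> occurs with probability 0.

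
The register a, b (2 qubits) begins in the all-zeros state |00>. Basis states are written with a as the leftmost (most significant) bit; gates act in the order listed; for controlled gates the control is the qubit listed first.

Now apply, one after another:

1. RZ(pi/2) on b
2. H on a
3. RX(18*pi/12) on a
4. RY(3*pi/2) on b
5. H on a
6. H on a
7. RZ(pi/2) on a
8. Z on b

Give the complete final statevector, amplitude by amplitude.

After the circuit, the state carries amplitude sqrt(2)*(1 - I)/4 on |00>, sqrt(2)*(1 - I)/4 on |01>, sqrt(2)*(1 + I)/4 on |10>, sqrt(2)*(1 + I)/4 on |11>.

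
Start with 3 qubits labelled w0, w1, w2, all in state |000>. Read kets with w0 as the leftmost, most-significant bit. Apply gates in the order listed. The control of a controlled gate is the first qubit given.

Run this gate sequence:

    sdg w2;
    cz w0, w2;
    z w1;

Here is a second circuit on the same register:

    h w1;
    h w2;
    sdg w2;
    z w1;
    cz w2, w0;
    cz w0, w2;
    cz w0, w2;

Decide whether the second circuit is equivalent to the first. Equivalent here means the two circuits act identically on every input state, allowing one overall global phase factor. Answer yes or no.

No: there is an input state on which the two circuits produce genuinely different outputs (not merely differing by a phase).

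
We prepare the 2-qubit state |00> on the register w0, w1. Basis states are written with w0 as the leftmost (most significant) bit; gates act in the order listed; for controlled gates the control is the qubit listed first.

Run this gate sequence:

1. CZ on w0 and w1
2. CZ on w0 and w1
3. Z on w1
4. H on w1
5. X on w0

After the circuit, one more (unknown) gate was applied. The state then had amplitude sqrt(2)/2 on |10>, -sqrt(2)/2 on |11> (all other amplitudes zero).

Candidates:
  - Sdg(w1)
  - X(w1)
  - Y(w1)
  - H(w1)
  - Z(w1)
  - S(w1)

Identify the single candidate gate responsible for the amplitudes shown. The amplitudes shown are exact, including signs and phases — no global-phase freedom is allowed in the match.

It was Z(w1) that produced the state shown. Key observation: the block from step 1 through step 2 cancels to the identity and can be dropped.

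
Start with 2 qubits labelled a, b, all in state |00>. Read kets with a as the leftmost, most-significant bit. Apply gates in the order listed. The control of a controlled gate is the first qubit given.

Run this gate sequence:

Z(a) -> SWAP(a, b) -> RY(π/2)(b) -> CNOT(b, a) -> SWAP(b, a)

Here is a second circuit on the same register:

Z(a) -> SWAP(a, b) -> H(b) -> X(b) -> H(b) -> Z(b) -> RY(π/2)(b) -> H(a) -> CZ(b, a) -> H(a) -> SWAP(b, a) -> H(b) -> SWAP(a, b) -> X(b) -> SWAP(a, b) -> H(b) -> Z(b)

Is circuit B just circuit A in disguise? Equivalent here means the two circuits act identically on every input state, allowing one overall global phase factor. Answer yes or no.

No: there is an input state on which the two circuits produce genuinely different outputs (not merely differing by a phase).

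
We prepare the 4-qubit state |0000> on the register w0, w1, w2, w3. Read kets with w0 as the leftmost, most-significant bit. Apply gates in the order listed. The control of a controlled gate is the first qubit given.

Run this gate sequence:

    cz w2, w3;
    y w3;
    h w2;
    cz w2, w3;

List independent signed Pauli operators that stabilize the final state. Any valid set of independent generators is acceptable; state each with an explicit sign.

One valid set of independent stabilizer generators is -IIXI, +ZIII, +IZII, -IIIZ (any independent generating set of the same group is equally correct).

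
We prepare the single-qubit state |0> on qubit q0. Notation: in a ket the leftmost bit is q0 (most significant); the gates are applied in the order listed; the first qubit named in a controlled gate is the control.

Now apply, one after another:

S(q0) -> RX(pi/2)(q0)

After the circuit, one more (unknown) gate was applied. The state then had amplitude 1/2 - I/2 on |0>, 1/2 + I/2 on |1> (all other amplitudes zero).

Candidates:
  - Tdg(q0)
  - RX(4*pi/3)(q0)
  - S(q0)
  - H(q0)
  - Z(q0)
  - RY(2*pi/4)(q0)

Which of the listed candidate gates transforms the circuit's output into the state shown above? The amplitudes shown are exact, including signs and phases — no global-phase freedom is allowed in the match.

The unique candidate consistent with the amplitudes is H(q0).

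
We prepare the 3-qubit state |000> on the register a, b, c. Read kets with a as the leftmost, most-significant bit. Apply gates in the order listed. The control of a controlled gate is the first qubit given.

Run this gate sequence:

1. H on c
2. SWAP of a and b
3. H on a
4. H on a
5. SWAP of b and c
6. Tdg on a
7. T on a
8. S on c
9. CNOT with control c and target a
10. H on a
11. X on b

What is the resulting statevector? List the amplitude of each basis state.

The final amplitudes are 1/2 on |000>, 0 on |001>, 1/2 on |010>, 0 on |011>, 1/2 on |100>, 0 on |101>, 1/2 on |110>, 0 on |111>.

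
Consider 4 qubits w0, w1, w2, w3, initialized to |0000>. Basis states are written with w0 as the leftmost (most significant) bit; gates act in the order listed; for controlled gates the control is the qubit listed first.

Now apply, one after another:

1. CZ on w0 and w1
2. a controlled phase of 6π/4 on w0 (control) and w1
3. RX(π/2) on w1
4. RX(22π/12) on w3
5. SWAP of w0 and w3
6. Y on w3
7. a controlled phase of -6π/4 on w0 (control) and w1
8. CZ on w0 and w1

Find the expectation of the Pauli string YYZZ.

The expectation value of YYZZ is 1/4.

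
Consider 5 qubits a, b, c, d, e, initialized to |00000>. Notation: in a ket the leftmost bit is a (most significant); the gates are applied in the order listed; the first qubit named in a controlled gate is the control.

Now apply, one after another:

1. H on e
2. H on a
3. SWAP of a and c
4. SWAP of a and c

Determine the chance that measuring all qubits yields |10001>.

A full measurement returns |10001> with probability 1/4. Key observation: gates 3-4 undo each other exactly, leaving only the rest of the circuit to track.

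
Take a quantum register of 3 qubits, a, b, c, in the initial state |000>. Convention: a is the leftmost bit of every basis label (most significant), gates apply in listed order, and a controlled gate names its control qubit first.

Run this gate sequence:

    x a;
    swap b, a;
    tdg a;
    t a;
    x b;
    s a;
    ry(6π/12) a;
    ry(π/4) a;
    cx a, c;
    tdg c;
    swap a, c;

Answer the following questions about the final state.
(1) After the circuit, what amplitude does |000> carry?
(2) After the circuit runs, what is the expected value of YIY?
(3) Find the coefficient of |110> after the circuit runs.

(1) The final state's coefficient on |000> equals sqrt(2)*(-sqrt(2 - sqrt(2)) + sqrt(sqrt(2) + 2))/4.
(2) In the final state, YIY has expectation -1/2.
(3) The final state's coefficient on |110> equals 0.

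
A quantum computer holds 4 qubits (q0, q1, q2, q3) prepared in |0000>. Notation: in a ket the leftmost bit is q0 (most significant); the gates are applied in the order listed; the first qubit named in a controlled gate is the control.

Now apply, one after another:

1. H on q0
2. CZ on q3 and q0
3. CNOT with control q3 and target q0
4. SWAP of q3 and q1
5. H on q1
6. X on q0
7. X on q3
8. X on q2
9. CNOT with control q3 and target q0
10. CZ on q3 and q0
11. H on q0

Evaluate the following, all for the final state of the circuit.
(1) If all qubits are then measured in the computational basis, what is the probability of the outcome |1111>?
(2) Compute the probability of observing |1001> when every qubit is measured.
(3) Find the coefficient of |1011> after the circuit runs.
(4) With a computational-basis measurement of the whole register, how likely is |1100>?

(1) Outcome |1111> occurs with probability 1/2.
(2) A full measurement returns |1001> with probability 0.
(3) |1011> carries amplitude sqrt(2)/2 in the final state.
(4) A full measurement returns |1100> with probability 0.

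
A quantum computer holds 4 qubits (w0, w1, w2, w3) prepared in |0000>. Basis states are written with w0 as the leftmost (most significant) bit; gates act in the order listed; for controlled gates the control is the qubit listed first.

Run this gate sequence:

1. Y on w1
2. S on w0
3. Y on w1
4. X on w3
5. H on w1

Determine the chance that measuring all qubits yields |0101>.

The probability of measuring |0101> is 1/2.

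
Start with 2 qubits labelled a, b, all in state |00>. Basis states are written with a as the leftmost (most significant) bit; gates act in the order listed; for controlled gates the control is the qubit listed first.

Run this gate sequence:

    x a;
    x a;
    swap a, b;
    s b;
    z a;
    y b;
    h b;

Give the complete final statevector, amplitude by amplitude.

The final amplitudes are sqrt(2)*I/2 on |00>, -sqrt(2)*I/2 on |01>, 0 on |10>, 0 on |11>.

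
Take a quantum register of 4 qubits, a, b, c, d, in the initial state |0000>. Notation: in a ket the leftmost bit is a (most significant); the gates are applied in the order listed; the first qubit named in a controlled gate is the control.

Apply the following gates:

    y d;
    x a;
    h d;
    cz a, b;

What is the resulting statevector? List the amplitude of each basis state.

The resulting statevector has amplitude sqrt(2)*I/2 on |1000>, -sqrt(2)*I/2 on |1001>, and 0 on every other basis state.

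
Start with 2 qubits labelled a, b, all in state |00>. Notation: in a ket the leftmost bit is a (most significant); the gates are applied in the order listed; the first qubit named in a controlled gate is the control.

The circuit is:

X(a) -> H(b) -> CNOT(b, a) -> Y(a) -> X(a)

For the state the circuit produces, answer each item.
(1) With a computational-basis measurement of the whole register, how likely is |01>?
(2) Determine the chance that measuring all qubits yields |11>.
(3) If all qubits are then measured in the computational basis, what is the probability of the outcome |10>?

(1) The probability of measuring |01> is 1/2.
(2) Outcome |11> occurs with probability 0.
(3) Outcome |10> occurs with probability 1/2.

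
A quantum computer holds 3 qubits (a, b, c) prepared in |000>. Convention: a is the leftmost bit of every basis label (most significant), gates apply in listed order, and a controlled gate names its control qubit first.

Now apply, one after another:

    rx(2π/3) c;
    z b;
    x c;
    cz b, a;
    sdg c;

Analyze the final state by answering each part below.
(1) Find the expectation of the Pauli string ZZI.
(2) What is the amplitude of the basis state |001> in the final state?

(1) The expectation value of ZZI is 1.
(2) |001> carries amplitude -I/2 in the final state.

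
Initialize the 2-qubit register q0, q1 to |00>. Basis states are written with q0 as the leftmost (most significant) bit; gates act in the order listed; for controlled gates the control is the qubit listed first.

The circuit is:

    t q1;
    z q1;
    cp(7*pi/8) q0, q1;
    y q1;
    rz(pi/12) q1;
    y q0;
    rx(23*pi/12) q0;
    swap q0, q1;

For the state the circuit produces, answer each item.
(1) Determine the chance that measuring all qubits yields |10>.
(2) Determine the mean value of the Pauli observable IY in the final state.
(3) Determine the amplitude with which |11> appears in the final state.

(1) Outcome |10> occurs with probability -sqrt(6)/8 - sqrt(2)/8 + 1/2.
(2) The expectation value of IY is -sqrt(6)/4 + sqrt(2)/4.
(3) The final state's coefficient on |11> equals sqrt(1/2 - sqrt(2)/4)*exp(I*pi/24)/2 + sqrt(3)*sqrt(sqrt(2)/4 + 1/2)*exp(I*pi/24)/2.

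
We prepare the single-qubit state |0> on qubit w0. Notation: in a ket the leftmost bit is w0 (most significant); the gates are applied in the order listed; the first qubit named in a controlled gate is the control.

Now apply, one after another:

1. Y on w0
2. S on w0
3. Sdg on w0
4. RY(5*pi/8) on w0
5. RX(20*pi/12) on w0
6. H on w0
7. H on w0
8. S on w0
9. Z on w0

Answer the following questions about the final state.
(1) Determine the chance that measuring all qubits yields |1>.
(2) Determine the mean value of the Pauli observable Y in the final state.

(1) Outcome |1> occurs with probability 1/2 - sqrt(2 - sqrt(2))/8. Key observation: the block from step 6 through step 7 cancels to the identity and can be dropped.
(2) The observable Y averages to sqrt(sqrt(2) + 2)/2.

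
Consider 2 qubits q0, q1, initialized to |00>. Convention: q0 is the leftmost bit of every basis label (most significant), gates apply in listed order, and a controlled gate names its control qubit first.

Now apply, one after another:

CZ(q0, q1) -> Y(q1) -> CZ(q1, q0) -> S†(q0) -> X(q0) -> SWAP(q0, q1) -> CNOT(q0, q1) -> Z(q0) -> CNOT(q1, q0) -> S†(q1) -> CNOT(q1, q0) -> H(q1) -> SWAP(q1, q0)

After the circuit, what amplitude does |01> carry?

The amplitude on |01> is -sqrt(2)*I/2.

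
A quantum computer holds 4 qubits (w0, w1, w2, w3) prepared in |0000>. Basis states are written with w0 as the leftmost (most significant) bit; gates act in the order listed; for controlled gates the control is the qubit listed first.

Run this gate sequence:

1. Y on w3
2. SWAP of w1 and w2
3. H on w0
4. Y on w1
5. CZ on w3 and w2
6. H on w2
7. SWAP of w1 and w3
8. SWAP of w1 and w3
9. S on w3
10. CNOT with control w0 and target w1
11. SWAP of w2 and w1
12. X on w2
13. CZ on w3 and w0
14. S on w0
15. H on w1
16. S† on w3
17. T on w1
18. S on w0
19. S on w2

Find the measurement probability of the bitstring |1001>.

A full measurement returns |1001> with probability 0. Key observation: the block from step 7 through step 8 cancels to the identity and can be dropped.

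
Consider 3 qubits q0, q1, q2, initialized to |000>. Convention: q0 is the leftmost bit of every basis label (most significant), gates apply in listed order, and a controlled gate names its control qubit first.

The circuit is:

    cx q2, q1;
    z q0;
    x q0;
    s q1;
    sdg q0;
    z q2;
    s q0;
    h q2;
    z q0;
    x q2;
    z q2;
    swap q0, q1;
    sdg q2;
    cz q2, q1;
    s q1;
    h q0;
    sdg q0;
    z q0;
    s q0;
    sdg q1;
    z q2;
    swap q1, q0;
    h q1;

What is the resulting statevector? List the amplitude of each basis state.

After the circuit, the state carries amplitude -sqrt(2)/2 on |110>, -sqrt(2)*I/2 on |111>, and 0 on every other basis state.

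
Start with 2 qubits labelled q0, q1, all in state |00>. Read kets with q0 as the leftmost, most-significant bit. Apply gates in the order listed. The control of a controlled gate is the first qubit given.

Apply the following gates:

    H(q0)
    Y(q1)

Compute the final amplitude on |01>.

The final state's coefficient on |01> equals sqrt(2)*I/2.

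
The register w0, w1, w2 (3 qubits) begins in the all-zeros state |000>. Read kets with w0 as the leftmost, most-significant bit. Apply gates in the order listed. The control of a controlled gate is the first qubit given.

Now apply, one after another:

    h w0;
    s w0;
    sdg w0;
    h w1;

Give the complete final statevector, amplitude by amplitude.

The final amplitudes are 1/2 on |000>, 0 on |001>, 1/2 on |010>, 0 on |011>, 1/2 on |100>, 0 on |101>, 1/2 on |110>, 0 on |111>. Key observation: gates 2-3 undo each other exactly, leaving only the rest of the circuit to track.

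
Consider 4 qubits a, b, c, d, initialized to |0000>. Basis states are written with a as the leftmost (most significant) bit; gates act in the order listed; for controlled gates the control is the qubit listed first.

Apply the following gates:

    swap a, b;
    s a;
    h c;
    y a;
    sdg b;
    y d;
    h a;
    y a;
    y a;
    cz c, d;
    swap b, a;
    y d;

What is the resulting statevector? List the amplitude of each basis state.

After the circuit, the state carries amplitude I/2 on |0000>, -I/2 on |0010>, -I/2 on |0100>, I/2 on |0110>, and 0 on every other basis state.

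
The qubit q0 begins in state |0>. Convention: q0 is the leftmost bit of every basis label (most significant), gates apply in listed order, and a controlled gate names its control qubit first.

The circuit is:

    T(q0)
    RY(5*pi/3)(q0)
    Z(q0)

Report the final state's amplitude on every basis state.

After the circuit, the state carries amplitude -sqrt(3)/2 on |0>, -1/2 on |1>.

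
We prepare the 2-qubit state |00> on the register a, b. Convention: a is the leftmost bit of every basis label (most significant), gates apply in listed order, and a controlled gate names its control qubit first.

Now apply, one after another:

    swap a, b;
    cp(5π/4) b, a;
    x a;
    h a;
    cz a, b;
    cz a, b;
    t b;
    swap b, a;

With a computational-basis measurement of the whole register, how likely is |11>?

The probability of measuring |11> is 0.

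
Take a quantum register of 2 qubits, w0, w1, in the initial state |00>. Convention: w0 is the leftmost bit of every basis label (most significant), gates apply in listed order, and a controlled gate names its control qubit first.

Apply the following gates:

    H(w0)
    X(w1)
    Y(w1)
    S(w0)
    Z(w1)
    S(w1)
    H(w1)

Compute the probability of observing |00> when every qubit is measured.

The probability of measuring |00> is 1/4.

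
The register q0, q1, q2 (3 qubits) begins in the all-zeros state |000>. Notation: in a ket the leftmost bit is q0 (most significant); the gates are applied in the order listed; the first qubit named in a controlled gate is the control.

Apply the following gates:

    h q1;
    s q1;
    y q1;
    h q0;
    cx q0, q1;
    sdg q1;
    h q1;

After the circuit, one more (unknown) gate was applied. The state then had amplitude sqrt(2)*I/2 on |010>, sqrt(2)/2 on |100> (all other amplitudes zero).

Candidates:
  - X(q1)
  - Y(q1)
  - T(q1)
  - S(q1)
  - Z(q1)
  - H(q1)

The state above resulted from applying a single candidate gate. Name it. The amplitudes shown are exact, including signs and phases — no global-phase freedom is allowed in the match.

The applied gate was Y(q1).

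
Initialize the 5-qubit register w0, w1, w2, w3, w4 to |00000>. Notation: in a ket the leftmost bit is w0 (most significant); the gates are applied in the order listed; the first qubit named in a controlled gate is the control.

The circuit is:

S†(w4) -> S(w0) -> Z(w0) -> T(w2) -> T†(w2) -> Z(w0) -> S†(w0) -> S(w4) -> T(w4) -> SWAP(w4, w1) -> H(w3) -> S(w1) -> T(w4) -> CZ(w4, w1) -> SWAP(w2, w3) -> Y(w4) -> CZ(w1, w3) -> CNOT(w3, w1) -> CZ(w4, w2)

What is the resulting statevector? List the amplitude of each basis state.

The final amplitudes are sqrt(2)*I/2 on |00001>, -sqrt(2)*I/2 on |00101>, and 0 on every other basis state. Key observation: steps 1-8 multiply out to the identity, so the circuit reduces to the remaining gates.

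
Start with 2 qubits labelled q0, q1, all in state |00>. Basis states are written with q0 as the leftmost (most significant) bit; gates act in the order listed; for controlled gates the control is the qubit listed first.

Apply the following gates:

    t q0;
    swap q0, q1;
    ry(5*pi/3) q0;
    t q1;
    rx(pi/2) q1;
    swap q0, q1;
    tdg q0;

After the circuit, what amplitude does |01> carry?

The amplitude on |01> is sqrt(2)/4.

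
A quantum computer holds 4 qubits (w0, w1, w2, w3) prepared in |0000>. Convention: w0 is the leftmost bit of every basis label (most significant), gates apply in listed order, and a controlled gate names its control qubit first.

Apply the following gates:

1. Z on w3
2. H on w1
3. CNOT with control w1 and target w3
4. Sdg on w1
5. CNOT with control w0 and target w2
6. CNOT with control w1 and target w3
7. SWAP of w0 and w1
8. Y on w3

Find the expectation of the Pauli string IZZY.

The expectation value of IZZY is 0.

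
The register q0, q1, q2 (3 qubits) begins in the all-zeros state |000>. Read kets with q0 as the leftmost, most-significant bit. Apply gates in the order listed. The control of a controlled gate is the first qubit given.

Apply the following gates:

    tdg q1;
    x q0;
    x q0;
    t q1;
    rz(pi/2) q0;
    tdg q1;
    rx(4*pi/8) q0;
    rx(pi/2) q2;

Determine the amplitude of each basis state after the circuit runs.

The resulting statevector has amplitude -exp(3*I*pi/4)/2 on |000>, -exp(I*pi/4)/2 on |001>, 0 on |010>, 0 on |011>, -exp(I*pi/4)/2 on |100>, exp(3*I*pi/4)/2 on |101>, 0 on |110>, 0 on |111>. Key observation: gates 1-4 undo each other exactly, leaving only the rest of the circuit to track.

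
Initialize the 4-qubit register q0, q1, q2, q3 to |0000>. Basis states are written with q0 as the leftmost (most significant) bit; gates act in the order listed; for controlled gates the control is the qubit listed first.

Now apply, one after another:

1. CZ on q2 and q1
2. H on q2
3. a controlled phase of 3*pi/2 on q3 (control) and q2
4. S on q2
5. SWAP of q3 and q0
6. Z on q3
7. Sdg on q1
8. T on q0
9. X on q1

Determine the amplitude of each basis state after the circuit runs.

After the circuit, the state carries amplitude sqrt(2)/2 on |0100>, sqrt(2)*I/2 on |0110>, and 0 on every other basis state.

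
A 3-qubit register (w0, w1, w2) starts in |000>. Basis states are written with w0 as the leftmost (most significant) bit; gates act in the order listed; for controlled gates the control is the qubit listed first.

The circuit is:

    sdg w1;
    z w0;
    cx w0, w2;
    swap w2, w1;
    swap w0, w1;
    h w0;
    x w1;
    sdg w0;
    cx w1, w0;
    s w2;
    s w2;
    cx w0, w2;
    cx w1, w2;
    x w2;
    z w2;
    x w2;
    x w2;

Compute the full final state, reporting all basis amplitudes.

The resulting statevector has amplitude -sqrt(2)*I/2 on |010>, -sqrt(2)/2 on |111>, and 0 on every other basis state.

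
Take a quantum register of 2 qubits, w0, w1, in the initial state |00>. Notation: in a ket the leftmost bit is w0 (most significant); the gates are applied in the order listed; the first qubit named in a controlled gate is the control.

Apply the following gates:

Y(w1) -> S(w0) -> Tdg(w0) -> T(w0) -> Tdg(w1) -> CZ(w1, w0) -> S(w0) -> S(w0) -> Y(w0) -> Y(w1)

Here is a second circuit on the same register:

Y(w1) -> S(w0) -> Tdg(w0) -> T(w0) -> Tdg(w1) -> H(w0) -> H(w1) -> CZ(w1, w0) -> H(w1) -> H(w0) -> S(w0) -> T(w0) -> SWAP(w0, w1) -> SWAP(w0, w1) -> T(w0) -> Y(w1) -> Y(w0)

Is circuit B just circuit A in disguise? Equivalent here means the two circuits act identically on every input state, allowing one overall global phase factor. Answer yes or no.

No, they are not equivalent — no single phase factor reconciles the two unitaries.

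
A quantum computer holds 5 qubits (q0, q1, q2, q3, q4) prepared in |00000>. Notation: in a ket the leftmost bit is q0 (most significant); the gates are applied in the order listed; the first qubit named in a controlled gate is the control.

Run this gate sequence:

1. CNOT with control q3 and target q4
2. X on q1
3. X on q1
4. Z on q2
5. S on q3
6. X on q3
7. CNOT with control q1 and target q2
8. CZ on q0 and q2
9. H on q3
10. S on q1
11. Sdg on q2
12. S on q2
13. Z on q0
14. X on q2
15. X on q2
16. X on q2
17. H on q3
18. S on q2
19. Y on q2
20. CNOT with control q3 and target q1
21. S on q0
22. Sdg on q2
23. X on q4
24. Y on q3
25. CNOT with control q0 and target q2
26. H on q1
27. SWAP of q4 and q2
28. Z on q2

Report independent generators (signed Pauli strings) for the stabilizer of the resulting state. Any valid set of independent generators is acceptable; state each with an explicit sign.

The final state is stabilized by the group generated by -IXIII, +ZIIII, -IIZII, +IIIZI, +IIIIZ; other independent generating sets are equally valid.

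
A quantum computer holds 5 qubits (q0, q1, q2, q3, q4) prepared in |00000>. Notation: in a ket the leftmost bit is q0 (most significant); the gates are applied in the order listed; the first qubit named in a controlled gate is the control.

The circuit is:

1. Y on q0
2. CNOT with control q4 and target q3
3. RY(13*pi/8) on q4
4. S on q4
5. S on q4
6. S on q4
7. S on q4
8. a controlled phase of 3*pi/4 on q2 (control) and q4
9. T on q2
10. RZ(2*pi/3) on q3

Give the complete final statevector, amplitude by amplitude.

The final amplitudes are -exp(I*pi/6)*cos(3*pi/16) on |10000>, exp(I*pi/6)*sin(3*pi/16) on |10001>, and 0 on every other basis state. Key observation: steps 4-7 multiply out to the identity, so the circuit reduces to the remaining gates.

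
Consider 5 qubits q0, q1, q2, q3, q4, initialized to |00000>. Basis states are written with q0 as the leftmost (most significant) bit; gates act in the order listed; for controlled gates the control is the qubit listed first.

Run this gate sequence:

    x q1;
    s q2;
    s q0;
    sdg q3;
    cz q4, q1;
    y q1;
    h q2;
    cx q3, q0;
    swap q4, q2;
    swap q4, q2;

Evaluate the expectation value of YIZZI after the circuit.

In the final state, YIZZI has expectation 0. Key observation: the block from step 9 through step 10 cancels to the identity and can be dropped.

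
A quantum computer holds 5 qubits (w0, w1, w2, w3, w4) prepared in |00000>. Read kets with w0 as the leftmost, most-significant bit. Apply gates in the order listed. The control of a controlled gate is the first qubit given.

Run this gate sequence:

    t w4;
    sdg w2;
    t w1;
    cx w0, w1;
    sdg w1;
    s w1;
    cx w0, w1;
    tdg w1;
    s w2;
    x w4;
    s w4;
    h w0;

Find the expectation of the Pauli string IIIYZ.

The expectation value of IIIYZ is 0.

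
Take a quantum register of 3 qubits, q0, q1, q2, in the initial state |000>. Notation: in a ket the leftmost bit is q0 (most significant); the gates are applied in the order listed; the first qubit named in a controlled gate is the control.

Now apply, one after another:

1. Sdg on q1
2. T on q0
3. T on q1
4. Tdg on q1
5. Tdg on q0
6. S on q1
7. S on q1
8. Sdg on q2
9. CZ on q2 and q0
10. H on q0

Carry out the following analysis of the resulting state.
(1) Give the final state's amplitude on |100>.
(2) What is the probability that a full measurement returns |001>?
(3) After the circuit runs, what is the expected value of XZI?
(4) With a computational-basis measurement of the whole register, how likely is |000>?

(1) |100> carries amplitude sqrt(2)/2 in the final state. Key observation: the block from step 1 through step 6 cancels to the identity and can be dropped.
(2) The probability of measuring |001> is 0.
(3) The observable XZI averages to 1.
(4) A full measurement returns |000> with probability 1/2.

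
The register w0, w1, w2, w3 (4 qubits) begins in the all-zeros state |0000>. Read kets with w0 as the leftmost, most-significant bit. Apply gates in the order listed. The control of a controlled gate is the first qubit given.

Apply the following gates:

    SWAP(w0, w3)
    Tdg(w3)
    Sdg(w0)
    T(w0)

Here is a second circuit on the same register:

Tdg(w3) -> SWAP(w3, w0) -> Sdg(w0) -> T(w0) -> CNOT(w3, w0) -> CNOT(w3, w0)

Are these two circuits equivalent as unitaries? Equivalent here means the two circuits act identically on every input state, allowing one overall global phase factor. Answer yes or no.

No — the two circuits implement different unitaries, even allowing a global phase.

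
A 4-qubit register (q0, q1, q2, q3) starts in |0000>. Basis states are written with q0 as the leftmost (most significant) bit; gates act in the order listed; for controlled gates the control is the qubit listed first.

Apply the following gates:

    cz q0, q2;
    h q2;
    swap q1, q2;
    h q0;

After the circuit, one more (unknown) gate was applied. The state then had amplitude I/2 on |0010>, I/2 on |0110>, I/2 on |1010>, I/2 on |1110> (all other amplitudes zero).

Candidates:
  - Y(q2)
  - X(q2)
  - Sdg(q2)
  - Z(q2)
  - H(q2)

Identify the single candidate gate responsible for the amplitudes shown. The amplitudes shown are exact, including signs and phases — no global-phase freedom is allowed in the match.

It was Y(q2) that produced the state shown.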